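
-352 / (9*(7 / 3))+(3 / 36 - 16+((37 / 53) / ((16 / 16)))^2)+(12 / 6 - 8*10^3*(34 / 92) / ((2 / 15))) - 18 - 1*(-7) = -22215.10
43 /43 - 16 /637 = 621 /637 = 0.97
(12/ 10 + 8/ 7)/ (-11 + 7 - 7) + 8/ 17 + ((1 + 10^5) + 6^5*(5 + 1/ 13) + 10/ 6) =35603242594/ 255255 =139481.08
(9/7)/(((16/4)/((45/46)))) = 405/1288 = 0.31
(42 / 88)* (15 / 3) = 105 / 44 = 2.39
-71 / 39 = -1.82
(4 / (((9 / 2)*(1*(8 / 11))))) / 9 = 11 / 81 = 0.14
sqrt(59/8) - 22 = -22 + sqrt(118)/4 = -19.28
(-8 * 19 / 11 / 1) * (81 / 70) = -6156 / 385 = -15.99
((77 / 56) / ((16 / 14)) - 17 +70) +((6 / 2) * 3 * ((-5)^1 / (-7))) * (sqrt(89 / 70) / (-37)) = 3469 / 64 - 9 * sqrt(6230) / 3626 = 54.01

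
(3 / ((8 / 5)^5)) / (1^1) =9375 / 32768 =0.29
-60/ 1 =-60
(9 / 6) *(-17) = -51 / 2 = -25.50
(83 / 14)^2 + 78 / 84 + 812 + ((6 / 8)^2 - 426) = 331349 / 784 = 422.64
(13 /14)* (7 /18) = 13 /36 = 0.36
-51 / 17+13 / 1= 10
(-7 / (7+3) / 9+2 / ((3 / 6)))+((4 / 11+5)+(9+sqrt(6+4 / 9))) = sqrt(58) / 3+18103 / 990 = 20.82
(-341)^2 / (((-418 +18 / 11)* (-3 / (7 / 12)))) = 8953637 / 164880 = 54.30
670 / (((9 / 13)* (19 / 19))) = 8710 / 9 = 967.78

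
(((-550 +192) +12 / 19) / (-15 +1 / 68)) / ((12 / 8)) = 923440 / 58083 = 15.90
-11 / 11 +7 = 6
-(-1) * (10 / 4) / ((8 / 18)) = 45 / 8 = 5.62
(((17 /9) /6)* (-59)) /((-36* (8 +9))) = 59 /1944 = 0.03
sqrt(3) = 1.73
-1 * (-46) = 46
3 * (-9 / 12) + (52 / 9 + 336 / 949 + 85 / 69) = 4018217 / 785772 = 5.11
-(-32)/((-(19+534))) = -0.06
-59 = -59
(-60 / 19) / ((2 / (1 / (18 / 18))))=-30 / 19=-1.58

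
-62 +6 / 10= -307 / 5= -61.40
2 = 2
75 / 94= 0.80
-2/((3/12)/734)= -5872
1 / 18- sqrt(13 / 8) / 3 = 1 / 18- sqrt(26) / 12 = -0.37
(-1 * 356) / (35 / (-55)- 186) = 3916 / 2053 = 1.91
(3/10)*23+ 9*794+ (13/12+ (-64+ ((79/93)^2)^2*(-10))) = 10599562550533/1496104020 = 7084.78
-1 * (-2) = 2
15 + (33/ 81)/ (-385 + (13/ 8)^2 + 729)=8985629/ 598995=15.00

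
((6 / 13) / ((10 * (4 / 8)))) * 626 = 3756 / 65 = 57.78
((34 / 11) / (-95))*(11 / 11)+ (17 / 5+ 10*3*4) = 128919 / 1045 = 123.37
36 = 36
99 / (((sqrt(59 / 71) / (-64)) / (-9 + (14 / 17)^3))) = 58672.83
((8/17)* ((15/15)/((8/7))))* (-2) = -14/17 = -0.82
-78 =-78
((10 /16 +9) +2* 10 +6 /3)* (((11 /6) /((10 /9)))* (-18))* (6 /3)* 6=-225423 /20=-11271.15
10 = 10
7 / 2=3.50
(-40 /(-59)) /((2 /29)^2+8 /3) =5046 /19883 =0.25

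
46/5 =9.20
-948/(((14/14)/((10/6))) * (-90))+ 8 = 230/9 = 25.56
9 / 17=0.53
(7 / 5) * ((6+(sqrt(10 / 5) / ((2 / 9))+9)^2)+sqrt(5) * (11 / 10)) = 77 * sqrt(5) / 50+567 * sqrt(2) / 5+357 / 2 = 342.32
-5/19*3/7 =-15/133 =-0.11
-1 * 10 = -10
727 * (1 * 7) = 5089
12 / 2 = 6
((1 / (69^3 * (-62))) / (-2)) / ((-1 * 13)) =-0.00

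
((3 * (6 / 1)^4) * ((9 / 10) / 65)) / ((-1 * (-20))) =4374 / 1625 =2.69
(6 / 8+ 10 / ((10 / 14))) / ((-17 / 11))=-9.54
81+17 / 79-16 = 5152 / 79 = 65.22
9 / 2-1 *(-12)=33 / 2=16.50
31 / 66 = 0.47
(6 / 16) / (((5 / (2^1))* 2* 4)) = 3 / 160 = 0.02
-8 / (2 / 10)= -40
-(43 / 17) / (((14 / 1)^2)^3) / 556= -43 / 71169174272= -0.00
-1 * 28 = -28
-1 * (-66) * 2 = 132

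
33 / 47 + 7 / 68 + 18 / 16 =12337 / 6392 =1.93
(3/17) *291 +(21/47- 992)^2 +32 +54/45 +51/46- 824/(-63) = 535042980107009/544142970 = 983276.47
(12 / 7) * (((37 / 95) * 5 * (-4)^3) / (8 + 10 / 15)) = -42624 / 1729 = -24.65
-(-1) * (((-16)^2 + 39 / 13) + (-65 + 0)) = 194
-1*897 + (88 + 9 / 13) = -10508 / 13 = -808.31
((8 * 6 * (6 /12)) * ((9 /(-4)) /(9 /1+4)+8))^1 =2442 /13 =187.85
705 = 705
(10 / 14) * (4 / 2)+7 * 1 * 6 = 304 / 7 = 43.43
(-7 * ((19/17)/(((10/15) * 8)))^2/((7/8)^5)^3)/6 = -74423193305088/196006468053361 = -0.38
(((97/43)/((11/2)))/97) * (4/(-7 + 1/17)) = -68/27907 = -0.00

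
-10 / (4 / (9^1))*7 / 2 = -315 / 4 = -78.75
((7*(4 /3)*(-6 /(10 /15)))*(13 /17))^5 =-1552791667295232 /1419857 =-1093625391.36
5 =5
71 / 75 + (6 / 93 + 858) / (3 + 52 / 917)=1835584403 / 6516975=281.66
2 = 2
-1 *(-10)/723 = 10/723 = 0.01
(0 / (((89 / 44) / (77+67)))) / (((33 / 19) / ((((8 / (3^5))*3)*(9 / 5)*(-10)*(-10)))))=0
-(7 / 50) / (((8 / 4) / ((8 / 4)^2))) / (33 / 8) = -56 / 825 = -0.07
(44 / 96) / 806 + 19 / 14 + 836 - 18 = 110947589 / 135408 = 819.36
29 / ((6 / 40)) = 580 / 3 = 193.33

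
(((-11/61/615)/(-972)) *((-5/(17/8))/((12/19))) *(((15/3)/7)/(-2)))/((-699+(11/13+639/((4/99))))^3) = 36733840/316172864151082163586843657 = 0.00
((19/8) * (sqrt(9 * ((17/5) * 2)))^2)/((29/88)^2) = 5627952/4205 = 1338.40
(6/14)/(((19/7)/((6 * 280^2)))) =1411200/19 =74273.68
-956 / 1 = -956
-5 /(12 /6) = -5 /2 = -2.50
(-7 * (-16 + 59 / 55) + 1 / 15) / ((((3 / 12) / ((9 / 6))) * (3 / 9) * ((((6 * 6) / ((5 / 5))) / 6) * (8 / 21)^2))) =1902033 / 880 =2161.40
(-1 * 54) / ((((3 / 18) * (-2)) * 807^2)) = 18 / 72361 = 0.00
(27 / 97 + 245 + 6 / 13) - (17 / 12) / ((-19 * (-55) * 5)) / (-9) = 174864176837 / 711582300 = 245.74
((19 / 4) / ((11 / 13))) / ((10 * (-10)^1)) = -247 / 4400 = -0.06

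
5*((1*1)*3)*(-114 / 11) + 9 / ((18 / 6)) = -1677 / 11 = -152.45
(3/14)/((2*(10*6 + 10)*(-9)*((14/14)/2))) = -1/2940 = -0.00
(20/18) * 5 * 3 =50/3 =16.67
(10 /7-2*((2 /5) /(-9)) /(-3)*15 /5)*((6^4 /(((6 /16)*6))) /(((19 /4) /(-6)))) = -974.72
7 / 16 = 0.44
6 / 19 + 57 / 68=1491 / 1292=1.15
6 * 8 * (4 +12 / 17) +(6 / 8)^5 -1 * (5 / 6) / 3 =35383099 / 156672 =225.84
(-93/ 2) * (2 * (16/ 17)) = -87.53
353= 353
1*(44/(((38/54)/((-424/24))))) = -20988/19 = -1104.63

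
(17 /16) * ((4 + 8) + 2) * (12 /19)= 357 /38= 9.39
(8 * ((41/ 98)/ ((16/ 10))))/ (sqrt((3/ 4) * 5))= 41 * sqrt(15)/ 147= 1.08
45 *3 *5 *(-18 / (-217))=12150 / 217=55.99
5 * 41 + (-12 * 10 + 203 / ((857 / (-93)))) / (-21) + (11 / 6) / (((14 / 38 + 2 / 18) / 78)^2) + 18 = 982933277643 / 20168638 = 48735.73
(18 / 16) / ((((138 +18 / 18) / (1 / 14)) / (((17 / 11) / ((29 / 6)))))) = 459 / 2483096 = 0.00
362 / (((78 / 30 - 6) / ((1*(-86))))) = 155660 / 17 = 9156.47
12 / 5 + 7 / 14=29 / 10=2.90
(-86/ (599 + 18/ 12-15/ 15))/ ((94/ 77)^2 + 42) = -46354/ 14053043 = -0.00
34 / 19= 1.79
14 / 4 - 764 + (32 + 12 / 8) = -727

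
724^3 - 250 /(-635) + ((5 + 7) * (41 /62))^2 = 46317262122510 /122047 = 379503487.37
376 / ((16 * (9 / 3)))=47 / 6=7.83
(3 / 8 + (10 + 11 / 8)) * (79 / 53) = 3713 / 212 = 17.51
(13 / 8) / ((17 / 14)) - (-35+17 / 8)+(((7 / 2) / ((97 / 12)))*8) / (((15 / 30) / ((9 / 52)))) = 6073065 / 171496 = 35.41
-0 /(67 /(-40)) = 0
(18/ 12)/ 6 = 1/ 4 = 0.25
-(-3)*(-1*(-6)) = 18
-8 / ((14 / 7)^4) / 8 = -1 / 16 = -0.06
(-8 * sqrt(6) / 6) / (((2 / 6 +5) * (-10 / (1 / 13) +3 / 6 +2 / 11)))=11 * sqrt(6) / 5690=0.00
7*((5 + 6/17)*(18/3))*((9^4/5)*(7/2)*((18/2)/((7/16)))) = 1805482224/85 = 21240967.34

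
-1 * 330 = -330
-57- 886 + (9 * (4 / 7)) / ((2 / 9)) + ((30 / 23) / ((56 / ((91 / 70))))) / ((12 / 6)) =-2369513 / 2576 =-919.84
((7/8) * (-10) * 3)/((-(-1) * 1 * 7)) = -15/4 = -3.75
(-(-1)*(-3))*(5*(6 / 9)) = -10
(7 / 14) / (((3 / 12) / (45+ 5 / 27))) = 2440 / 27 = 90.37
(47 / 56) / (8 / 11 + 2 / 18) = 4653 / 4648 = 1.00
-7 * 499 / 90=-3493 / 90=-38.81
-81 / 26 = -3.12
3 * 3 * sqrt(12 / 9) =10.39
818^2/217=669124/217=3083.52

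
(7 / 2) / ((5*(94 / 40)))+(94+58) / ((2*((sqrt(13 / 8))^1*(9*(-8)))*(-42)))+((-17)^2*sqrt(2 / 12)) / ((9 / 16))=19*sqrt(26) / 4914+14 / 47+2312*sqrt(6) / 27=210.07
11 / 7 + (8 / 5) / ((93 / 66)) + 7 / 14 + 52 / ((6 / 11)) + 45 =934447 / 6510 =143.54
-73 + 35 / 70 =-145 / 2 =-72.50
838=838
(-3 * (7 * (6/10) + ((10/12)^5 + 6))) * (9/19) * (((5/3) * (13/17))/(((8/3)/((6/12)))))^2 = -0.86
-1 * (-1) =1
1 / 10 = 0.10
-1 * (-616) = 616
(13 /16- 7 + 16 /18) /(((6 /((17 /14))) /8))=-1853 /216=-8.58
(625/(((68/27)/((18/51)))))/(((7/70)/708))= 179212500/289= 620112.46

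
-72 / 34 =-36 / 17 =-2.12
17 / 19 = 0.89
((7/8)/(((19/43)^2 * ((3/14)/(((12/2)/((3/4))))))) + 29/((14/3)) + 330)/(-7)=-7634509/106134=-71.93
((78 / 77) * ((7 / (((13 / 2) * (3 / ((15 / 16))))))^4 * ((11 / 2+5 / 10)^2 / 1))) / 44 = 0.01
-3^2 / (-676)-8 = -7.99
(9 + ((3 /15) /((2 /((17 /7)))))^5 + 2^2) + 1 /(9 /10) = 213461678713 /15126300000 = 14.11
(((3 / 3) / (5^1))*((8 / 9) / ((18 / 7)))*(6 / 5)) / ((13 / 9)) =56 / 975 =0.06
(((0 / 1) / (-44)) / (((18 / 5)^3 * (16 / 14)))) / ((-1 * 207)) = 0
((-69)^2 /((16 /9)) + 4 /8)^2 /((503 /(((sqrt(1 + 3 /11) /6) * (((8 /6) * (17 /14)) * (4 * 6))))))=31224281633 * sqrt(154) /3718176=104213.23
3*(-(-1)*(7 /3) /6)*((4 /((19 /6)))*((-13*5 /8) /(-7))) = 1.71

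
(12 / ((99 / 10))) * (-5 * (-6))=36.36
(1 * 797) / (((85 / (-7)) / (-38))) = 212002 / 85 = 2494.14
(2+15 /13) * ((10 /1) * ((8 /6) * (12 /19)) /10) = 656 /247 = 2.66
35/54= 0.65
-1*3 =-3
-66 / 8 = -8.25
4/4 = 1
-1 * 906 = -906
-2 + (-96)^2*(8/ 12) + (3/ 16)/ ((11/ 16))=67565/ 11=6142.27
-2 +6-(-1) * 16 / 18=44 / 9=4.89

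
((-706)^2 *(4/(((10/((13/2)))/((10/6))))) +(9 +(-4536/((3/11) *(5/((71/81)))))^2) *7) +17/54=83255119307/1350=61670458.75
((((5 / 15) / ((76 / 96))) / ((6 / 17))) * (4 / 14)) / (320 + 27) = 136 / 138453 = 0.00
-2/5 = -0.40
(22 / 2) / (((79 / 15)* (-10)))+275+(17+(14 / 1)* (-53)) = -71133 / 158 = -450.21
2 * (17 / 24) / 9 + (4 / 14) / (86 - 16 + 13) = 10093 / 62748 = 0.16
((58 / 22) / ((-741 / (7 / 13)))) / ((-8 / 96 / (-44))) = -3248 / 3211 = -1.01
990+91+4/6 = 3245/3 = 1081.67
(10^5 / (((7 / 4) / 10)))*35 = 20000000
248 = 248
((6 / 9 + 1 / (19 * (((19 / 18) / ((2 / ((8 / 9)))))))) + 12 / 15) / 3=0.53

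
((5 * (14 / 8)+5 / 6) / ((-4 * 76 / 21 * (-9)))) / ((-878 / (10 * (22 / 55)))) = -805 / 2402208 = -0.00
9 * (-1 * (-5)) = 45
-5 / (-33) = 0.15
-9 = -9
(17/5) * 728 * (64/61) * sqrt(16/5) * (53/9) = 167917568 * sqrt(5)/13725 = 27357.02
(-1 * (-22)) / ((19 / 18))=396 / 19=20.84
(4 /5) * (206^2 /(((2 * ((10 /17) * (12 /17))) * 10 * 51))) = 180353 /2250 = 80.16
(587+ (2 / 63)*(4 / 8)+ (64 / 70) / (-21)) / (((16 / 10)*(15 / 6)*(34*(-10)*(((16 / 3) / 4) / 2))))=-647137 / 999600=-0.65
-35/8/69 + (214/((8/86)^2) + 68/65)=221840279/8970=24731.36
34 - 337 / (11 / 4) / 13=3514 / 143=24.57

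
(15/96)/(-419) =-5/13408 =-0.00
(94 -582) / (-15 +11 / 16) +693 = 166505 / 229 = 727.10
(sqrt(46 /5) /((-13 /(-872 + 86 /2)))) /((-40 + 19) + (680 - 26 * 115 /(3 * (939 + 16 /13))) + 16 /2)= 30398601 * sqrt(230) /1587257945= 0.29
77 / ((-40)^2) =77 / 1600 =0.05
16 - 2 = 14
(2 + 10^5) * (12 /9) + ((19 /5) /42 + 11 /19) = 532013311 /3990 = 133336.67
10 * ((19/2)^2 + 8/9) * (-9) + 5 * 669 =-9715/2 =-4857.50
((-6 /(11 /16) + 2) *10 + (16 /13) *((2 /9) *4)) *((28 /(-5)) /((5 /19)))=45311504 /32175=1408.28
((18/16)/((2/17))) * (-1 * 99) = -15147/16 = -946.69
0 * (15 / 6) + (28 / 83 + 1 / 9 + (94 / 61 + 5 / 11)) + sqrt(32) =1225018 / 501237 + 4 * sqrt(2) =8.10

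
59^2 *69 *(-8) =-1921512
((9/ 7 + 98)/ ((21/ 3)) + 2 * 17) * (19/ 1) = 44859/ 49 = 915.49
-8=-8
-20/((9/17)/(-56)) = 19040/9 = 2115.56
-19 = -19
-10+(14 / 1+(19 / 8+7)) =107 / 8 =13.38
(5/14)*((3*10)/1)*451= 33825/7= 4832.14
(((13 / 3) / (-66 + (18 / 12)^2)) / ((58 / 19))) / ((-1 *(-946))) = -247 / 10493505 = -0.00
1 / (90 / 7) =7 / 90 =0.08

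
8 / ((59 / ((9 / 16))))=9 / 118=0.08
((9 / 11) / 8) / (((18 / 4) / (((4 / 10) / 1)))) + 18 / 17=1997 / 1870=1.07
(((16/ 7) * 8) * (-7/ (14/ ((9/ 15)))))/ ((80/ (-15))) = 36/ 35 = 1.03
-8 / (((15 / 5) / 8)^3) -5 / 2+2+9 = -7733 / 54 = -143.20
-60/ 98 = -30/ 49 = -0.61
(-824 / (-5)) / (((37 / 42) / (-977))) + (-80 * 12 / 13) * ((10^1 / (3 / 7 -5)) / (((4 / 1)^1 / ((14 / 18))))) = -182736.24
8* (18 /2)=72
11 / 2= 5.50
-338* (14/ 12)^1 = -1183/ 3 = -394.33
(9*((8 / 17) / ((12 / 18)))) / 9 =12 / 17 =0.71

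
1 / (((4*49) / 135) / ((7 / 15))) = 9 / 28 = 0.32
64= 64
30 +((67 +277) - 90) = 284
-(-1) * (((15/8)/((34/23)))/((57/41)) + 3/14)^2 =1661133049/1308702976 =1.27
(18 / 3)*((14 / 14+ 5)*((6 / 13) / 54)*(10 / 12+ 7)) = 94 / 39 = 2.41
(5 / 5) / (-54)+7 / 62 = 79 / 837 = 0.09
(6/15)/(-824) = -1/2060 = -0.00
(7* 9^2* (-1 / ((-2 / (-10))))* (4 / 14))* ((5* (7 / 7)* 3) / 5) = -2430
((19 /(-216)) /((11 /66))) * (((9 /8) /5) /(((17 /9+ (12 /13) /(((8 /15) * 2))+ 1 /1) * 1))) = -2223 /70280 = -0.03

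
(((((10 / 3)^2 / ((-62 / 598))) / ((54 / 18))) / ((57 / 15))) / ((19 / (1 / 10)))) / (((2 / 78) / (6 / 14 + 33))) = -5053100 / 78337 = -64.50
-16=-16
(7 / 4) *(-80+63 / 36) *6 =-6573 / 8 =-821.62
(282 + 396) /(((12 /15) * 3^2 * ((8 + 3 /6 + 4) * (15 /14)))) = 1582 /225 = 7.03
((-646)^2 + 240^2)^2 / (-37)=-225545207056 / 37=-6095816406.92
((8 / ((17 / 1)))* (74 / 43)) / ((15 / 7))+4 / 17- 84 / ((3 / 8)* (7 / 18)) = -6309116 / 10965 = -575.39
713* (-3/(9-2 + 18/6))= -213.90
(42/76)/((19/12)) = 126/361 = 0.35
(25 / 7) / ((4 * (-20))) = -5 / 112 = -0.04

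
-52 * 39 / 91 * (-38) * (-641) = -3799848 / 7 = -542835.43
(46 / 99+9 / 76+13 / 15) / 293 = 54539 / 11022660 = 0.00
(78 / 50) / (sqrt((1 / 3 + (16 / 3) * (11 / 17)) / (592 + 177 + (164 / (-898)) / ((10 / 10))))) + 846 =39 * sqrt(1525609396893) / 2166425 + 846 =868.24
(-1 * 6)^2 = 36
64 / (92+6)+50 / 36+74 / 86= 110077 / 37926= 2.90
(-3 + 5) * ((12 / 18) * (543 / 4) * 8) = 1448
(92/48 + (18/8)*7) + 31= 146/3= 48.67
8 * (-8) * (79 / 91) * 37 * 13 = -187072 / 7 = -26724.57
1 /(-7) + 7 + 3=69 /7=9.86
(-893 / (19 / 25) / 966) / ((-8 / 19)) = 22325 / 7728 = 2.89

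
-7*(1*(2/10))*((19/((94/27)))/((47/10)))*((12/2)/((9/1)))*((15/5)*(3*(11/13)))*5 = -41.27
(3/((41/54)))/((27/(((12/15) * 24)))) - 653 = -133289/205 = -650.19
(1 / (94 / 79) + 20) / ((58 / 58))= 1959 / 94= 20.84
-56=-56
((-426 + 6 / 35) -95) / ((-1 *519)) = 1.00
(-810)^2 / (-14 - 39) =-656100 / 53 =-12379.25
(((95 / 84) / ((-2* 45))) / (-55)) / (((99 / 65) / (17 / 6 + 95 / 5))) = 32357 / 9879408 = 0.00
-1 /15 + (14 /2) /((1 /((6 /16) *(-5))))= -1583 /120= -13.19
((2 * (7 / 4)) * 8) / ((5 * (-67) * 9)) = -28 / 3015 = -0.01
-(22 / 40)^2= -121 / 400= -0.30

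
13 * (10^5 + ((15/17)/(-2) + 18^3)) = 46777549/34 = 1375810.26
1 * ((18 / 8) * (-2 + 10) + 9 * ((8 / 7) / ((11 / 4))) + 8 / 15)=25726 / 1155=22.27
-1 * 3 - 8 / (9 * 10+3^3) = -359 / 117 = -3.07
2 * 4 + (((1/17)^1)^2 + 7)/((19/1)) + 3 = 62425/5491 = 11.37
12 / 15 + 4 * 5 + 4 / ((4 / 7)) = 139 / 5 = 27.80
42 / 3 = 14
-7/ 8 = -0.88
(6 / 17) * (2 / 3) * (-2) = -8 / 17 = -0.47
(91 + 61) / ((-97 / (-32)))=4864 / 97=50.14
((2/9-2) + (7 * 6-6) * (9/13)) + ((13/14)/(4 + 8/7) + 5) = 26513/936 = 28.33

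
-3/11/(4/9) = -27/44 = -0.61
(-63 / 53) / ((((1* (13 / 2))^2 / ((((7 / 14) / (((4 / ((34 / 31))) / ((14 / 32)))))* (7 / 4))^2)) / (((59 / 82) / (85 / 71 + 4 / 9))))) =-1648099478907 / 12130961984487424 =-0.00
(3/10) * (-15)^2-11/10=332/5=66.40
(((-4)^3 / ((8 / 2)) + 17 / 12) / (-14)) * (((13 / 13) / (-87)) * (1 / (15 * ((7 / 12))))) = -5 / 3654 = -0.00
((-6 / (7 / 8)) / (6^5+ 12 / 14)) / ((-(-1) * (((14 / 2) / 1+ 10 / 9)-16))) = 72 / 644183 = 0.00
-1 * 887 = -887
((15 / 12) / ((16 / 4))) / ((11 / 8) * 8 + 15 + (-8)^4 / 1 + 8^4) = 5 / 131488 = 0.00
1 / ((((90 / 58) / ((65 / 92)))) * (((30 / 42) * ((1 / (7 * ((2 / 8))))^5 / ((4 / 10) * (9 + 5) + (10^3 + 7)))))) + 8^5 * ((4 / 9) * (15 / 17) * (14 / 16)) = 7869262652783 / 360345600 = 21838.10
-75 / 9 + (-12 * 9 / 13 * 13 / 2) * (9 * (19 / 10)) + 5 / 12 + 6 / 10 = -55843 / 60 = -930.72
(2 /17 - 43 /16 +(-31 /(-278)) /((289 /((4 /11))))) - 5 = -53518595 /7070096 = -7.57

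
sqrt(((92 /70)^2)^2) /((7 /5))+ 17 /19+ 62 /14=213664 /32585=6.56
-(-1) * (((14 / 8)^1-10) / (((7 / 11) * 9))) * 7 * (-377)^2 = -17197609 / 12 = -1433134.08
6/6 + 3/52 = 55/52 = 1.06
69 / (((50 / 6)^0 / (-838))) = -57822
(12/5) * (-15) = -36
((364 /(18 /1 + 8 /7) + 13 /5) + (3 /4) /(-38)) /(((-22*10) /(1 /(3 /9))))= -3298881 /11202400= -0.29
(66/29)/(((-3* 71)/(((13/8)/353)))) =-143/2907308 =-0.00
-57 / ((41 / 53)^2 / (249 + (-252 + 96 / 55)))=11047797 / 92455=119.49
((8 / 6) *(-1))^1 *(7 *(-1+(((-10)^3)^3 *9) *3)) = 756000000028 / 3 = 252000000009.33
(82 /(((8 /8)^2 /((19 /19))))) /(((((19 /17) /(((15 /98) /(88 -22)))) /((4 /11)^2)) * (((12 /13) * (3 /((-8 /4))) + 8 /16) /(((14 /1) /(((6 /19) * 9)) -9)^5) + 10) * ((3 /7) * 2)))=0.00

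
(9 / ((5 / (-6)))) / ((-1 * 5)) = 54 / 25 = 2.16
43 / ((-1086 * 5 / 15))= -43 / 362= -0.12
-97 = -97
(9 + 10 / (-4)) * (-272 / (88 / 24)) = -5304 / 11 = -482.18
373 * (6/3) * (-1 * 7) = -5222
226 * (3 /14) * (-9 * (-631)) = 1925181 /7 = 275025.86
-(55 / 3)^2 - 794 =-10171 / 9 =-1130.11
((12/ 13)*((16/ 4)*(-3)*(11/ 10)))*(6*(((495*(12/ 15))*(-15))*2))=11290752/ 13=868519.38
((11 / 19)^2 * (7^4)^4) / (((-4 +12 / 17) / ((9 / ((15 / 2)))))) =-29297202077858253 / 7220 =-4057784221310.01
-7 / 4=-1.75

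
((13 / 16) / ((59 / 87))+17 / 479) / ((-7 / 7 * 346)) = -557797 / 156452896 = -0.00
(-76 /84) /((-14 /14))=19 /21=0.90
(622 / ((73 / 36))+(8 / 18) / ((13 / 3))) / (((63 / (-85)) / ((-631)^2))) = -29565166342300 / 179361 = -164836092.25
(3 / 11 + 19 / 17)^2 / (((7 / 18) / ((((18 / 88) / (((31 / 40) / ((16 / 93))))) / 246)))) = 97344000 / 106091644813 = 0.00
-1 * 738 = -738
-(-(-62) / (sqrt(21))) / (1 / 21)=-62 *sqrt(21)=-284.12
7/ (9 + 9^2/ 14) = 98/ 207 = 0.47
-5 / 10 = -1 / 2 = -0.50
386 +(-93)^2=9035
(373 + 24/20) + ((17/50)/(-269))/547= 2753045513/7357150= 374.20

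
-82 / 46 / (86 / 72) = -1476 / 989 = -1.49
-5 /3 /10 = -1 /6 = -0.17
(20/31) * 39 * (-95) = -74100/31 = -2390.32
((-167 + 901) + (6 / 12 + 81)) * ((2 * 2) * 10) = 32620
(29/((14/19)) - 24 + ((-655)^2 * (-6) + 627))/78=-36029107/1092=-32993.69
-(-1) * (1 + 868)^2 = 755161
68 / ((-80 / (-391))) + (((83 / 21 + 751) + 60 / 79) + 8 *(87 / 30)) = 36871669 / 33180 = 1111.26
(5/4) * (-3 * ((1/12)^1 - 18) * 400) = 26875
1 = 1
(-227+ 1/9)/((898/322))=-328762/4041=-81.36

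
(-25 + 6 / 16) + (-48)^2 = 18235 / 8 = 2279.38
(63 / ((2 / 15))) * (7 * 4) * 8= 105840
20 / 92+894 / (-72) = -3367 / 276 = -12.20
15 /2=7.50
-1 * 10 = -10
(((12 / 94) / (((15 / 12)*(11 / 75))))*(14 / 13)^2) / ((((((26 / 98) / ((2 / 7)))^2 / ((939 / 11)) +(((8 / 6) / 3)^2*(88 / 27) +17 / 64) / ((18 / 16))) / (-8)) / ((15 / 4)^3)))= -14377853528388000 / 34541270578529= -416.25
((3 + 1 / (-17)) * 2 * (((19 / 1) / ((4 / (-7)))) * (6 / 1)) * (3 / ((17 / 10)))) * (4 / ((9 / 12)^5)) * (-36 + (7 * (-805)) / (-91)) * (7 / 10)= -64255385600 / 101439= -633438.67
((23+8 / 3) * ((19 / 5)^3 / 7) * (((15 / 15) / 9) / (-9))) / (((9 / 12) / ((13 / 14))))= -1961674 / 637875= -3.08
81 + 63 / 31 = 83.03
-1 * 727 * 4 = -2908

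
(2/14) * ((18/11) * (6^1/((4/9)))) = 243/77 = 3.16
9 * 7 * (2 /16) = 63 /8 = 7.88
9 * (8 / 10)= 36 / 5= 7.20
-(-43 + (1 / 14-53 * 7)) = 5795 / 14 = 413.93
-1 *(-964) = 964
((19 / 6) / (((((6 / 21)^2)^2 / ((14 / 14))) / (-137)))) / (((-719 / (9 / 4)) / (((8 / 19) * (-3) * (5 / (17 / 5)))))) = -74010825 / 195568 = -378.44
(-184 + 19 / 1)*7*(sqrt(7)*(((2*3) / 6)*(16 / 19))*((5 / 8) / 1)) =-11550*sqrt(7) / 19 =-1608.34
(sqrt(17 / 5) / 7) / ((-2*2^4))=-sqrt(85) / 1120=-0.01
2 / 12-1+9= 49 / 6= 8.17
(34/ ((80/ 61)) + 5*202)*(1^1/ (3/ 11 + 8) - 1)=-82874/ 91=-910.70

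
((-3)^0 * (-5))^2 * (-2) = -50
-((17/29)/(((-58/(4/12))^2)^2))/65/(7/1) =-17/12095014342320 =-0.00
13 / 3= 4.33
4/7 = 0.57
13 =13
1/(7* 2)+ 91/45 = 2.09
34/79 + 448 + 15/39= 460933/1027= 448.81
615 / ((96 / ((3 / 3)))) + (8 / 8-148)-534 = -21587 / 32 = -674.59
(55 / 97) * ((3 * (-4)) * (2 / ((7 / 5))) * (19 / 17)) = -10.86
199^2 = 39601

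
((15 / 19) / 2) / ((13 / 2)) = 15 / 247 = 0.06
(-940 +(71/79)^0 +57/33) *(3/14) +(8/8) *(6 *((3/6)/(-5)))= -201.44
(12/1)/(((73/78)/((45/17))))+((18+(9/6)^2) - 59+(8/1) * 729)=5827.19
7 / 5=1.40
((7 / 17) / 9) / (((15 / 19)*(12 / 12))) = 133 / 2295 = 0.06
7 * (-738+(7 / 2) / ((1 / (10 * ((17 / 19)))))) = -93989 / 19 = -4946.79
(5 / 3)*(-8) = -40 / 3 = -13.33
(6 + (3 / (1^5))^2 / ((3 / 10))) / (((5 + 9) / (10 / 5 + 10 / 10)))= 54 / 7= 7.71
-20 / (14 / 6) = -60 / 7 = -8.57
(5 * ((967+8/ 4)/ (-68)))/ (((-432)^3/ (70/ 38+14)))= 1505/ 107495424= 0.00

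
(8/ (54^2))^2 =4/ 531441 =0.00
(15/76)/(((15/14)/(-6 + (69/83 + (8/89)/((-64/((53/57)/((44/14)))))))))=-2681438095/2816042592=-0.95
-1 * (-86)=86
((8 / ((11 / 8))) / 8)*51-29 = 89 / 11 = 8.09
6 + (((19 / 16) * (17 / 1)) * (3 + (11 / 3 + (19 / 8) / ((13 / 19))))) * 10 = 5123221 / 2496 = 2052.57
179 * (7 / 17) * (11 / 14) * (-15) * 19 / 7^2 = -561165 / 1666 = -336.83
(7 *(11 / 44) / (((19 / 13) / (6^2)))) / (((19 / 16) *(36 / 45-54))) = -4680 / 6859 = -0.68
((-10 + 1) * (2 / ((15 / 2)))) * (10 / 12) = -2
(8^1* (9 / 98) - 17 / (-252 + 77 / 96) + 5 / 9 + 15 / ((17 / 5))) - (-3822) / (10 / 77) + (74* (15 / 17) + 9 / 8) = 6095539215149 / 206617320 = 29501.59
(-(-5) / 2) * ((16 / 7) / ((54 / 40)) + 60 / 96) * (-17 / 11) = -297925 / 33264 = -8.96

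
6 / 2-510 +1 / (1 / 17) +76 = -414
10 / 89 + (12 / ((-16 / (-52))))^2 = 135379 / 89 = 1521.11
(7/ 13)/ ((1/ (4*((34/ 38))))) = 476/ 247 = 1.93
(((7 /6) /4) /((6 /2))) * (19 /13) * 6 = 133 /156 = 0.85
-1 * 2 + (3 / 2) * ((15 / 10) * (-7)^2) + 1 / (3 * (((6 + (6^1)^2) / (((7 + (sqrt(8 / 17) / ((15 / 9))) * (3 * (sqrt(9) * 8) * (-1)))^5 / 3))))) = -15610.08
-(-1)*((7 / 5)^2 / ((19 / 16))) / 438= 392 / 104025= 0.00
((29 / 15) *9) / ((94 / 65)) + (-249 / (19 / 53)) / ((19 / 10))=-11996889 / 33934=-353.54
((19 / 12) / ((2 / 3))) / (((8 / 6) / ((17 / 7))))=969 / 224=4.33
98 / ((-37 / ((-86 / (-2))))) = -4214 / 37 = -113.89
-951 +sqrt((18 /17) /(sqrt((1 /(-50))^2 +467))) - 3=-954 +10*1167501^(3 /4)*sqrt(17) /6615839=-953.78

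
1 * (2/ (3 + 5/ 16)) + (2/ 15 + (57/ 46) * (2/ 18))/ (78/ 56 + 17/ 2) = 3196834/ 5064945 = 0.63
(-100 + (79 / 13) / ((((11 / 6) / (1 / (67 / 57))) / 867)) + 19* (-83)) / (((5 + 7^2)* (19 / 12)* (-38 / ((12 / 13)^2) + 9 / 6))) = -117716304 / 564867017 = -0.21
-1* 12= -12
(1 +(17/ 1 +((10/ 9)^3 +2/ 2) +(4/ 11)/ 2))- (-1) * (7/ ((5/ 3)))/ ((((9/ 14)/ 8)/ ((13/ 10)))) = 17742083/ 200475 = 88.50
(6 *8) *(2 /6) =16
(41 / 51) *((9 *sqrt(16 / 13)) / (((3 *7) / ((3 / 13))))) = 492 *sqrt(13) / 20111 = 0.09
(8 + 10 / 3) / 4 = 17 / 6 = 2.83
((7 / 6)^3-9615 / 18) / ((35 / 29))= -3336073 / 7560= -441.28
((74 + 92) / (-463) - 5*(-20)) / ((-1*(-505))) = 46134 / 233815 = 0.20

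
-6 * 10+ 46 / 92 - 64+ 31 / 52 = -6391 / 52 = -122.90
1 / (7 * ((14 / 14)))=1 / 7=0.14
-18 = -18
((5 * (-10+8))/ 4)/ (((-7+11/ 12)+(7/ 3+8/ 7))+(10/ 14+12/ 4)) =-70/ 31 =-2.26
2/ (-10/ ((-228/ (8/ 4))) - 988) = -114/ 56311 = -0.00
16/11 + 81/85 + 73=70506/935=75.41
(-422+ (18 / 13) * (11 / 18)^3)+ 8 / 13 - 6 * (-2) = -1722997 / 4212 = -409.07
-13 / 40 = -0.32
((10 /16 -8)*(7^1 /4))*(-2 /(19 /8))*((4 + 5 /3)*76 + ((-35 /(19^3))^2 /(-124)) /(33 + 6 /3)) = 3112833245798059 /665040573816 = 4680.67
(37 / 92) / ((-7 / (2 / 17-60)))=18833 / 5474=3.44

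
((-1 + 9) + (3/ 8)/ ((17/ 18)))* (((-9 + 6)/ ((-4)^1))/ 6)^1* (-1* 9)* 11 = -56529/ 544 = -103.91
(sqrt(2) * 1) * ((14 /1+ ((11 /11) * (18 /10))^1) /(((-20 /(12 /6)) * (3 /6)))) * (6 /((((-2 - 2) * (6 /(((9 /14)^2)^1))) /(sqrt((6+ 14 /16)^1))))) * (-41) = -262359 * sqrt(55) /39200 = -49.64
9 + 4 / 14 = 65 / 7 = 9.29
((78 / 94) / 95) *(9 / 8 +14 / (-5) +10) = 12987 / 178600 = 0.07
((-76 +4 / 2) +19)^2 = 3025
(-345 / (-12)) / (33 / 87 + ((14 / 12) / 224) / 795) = 75.79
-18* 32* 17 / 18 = -544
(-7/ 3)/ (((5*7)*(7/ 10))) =-0.10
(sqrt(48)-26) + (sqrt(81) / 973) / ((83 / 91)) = -299845 / 11537 + 4 * sqrt(3) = -19.06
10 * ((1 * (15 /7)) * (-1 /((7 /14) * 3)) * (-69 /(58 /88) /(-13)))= -303600 /2639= -115.04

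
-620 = -620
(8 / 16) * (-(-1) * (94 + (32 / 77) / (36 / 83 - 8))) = 567851 / 12089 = 46.97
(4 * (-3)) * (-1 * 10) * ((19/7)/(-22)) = -1140/77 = -14.81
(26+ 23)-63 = -14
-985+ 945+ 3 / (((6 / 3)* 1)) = -77 / 2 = -38.50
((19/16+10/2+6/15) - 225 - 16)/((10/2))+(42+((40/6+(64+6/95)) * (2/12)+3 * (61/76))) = 637057/68400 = 9.31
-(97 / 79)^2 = -9409 / 6241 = -1.51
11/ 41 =0.27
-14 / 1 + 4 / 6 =-40 / 3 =-13.33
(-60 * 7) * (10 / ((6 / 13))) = -9100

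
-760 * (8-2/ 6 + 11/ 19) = -18800/ 3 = -6266.67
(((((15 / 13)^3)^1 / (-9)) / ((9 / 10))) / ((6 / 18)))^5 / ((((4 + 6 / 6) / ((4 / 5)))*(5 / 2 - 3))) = 976562500000000 / 51185893014090757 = 0.02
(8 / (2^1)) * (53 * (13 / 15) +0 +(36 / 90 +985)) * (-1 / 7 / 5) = -1768 / 15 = -117.87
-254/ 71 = -3.58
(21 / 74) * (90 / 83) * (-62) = -58590 / 3071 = -19.08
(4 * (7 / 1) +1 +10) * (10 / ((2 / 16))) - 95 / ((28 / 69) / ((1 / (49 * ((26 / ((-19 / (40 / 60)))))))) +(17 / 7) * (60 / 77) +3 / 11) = 3125.95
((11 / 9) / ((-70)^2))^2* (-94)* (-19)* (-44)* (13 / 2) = -15451579 / 486202500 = -0.03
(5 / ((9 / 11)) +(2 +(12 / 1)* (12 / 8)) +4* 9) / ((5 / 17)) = 9503 / 45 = 211.18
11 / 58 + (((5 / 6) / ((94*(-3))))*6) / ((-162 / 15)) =84479 / 441612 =0.19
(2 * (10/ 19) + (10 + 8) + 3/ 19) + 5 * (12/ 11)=5155/ 209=24.67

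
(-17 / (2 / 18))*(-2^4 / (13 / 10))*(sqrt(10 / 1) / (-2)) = -2977.41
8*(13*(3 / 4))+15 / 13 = 1029 / 13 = 79.15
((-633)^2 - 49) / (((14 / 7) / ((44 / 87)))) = 8814080 / 87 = 101311.26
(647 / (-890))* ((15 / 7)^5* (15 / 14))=-1473946875 / 41883044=-35.19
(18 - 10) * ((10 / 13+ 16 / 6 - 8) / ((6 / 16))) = -11392 / 117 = -97.37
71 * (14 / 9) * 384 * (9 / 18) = 63616 / 3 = 21205.33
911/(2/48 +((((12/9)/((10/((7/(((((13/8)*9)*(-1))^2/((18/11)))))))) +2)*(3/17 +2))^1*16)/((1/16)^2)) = 31093559640/610722034487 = 0.05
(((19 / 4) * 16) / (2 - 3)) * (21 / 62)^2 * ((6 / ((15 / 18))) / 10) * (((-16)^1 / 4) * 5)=603288 / 4805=125.55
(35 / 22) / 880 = 7 / 3872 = 0.00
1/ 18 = 0.06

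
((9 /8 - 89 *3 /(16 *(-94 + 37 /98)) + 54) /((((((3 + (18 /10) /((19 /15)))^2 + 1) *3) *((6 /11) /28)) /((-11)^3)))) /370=-25030607341201 /151073164500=-165.69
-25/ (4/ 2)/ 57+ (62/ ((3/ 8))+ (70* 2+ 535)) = 95773/ 114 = 840.11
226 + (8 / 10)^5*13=719562 / 3125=230.26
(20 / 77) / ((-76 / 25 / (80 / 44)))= -2500 / 16093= -0.16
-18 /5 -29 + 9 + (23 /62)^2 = -450947 /19220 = -23.46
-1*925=-925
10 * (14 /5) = 28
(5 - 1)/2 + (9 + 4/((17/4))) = 203/17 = 11.94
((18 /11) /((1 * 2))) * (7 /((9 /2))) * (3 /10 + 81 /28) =447 /110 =4.06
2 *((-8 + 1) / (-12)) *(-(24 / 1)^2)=-672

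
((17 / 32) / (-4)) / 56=-17 / 7168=-0.00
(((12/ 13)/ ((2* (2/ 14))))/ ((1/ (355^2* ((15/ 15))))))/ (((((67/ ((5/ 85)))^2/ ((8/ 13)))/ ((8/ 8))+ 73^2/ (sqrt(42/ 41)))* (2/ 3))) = 1730429799600600/ 5973078008226317 - 1353919845600* sqrt(1722)/ 77650014106942121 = 0.29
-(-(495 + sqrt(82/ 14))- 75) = sqrt(287)/ 7 + 570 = 572.42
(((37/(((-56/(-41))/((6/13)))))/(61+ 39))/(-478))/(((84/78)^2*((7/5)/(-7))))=59163/52465280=0.00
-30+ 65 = 35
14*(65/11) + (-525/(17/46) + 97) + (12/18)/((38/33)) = -1240.28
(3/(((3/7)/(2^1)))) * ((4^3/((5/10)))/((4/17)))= 7616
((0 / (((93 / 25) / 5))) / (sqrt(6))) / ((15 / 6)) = 0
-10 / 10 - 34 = -35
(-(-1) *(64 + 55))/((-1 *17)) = -7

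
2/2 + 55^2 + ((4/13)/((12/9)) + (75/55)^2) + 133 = 4972395/1573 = 3161.09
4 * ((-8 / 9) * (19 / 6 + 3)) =-592 / 27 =-21.93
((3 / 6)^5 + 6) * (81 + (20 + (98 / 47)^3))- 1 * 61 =2002809299 / 3322336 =602.83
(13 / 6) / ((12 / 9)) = 13 / 8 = 1.62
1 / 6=0.17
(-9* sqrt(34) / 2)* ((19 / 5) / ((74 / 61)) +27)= -790.65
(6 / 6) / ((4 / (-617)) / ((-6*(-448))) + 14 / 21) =414624 / 276415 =1.50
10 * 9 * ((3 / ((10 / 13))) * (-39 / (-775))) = 13689 / 775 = 17.66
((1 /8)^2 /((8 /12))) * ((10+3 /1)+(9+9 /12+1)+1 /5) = 1437 /2560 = 0.56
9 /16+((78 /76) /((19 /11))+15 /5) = 24009 /5776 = 4.16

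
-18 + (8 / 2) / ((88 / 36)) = -180 / 11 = -16.36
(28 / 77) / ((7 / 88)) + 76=564 / 7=80.57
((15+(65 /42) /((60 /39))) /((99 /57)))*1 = 51091 /5544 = 9.22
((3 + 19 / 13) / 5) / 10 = 29 / 325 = 0.09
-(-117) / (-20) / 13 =-9 / 20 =-0.45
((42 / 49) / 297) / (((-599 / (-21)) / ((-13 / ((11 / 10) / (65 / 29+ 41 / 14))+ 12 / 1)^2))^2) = 288994953242791846082 / 14018552815827569933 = 20.62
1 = 1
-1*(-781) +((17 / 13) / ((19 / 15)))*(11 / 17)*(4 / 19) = 3665893 / 4693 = 781.14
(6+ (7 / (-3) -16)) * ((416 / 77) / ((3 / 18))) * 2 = -61568 / 77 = -799.58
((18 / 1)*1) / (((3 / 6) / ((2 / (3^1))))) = 24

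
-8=-8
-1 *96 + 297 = 201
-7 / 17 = -0.41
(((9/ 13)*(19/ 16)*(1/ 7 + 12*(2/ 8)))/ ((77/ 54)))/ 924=1539/ 784784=0.00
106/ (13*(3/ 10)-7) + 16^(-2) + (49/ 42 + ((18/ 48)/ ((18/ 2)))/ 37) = -29088815/ 880896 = -33.02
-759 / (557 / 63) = -47817 / 557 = -85.85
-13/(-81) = 13/81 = 0.16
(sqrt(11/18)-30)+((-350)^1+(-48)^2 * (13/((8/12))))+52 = sqrt(22)/6+44600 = 44600.78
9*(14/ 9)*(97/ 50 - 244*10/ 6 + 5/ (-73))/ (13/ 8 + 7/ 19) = -4716187448/ 1658925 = -2842.92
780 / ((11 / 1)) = 780 / 11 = 70.91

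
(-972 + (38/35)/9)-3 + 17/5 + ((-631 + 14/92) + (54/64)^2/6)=-23773185769/14837760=-1602.21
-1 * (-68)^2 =-4624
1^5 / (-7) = -1 / 7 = -0.14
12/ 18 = 2/ 3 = 0.67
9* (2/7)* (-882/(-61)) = 37.18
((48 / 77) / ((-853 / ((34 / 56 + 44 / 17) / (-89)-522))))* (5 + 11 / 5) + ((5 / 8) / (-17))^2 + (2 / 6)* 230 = 901568393874217 / 11352640326720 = 79.41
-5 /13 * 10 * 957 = -47850 /13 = -3680.77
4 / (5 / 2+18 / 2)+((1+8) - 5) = 100 / 23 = 4.35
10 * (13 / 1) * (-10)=-1300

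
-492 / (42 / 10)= -820 / 7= -117.14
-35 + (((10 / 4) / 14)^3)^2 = -35.00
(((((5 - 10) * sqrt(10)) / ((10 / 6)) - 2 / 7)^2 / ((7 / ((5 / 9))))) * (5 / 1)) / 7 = 100 * sqrt(10) / 1029 +110350 / 21609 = 5.41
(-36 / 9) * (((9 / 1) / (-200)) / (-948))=-3 / 15800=-0.00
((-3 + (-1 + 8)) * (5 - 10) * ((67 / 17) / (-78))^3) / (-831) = -1503815 / 484363718514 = -0.00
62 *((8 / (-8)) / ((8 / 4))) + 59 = 28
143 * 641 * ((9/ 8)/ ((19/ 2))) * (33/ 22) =2474901/ 152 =16282.24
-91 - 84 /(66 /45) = -148.27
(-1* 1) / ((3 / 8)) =-8 / 3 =-2.67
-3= -3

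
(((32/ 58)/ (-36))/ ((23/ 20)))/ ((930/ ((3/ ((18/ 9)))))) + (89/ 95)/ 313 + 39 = 215821982182/ 5533475355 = 39.00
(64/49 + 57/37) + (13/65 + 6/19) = 579132/172235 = 3.36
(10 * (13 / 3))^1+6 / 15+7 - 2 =731 / 15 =48.73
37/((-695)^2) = 37/483025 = 0.00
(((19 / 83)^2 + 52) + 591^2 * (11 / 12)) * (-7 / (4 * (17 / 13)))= -802998194999 / 1873808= -428538.14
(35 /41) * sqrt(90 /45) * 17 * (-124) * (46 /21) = -484840 * sqrt(2) /123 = -5574.53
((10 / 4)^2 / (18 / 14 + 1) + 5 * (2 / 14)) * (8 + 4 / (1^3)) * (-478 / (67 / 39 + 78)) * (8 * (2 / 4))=-43202835 / 43526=-992.58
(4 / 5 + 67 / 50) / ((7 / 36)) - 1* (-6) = 2976 / 175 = 17.01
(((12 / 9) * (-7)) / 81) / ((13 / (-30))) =280 / 1053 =0.27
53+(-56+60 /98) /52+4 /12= 199769 /3822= 52.27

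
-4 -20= -24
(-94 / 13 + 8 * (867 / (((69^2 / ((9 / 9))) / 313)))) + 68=10661258 / 20631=516.76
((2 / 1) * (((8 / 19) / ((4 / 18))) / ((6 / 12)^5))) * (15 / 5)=6912 / 19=363.79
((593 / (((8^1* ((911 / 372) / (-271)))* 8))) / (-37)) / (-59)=-14945379 / 31819408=-0.47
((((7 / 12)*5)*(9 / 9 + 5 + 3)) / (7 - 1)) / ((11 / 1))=35 / 88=0.40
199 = 199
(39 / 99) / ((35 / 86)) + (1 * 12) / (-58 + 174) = 35887 / 33495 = 1.07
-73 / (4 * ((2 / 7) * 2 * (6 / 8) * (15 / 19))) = -9709 / 180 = -53.94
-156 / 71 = -2.20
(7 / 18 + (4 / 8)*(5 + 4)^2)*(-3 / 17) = -368 / 51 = -7.22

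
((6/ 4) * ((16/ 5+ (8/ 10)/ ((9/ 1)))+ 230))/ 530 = 5249/ 7950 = 0.66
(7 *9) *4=252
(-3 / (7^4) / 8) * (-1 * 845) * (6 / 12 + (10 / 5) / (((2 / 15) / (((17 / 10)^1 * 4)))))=13.53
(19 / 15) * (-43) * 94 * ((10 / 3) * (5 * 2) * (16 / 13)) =-24575360 / 117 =-210045.81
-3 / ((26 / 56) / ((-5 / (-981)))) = -140 / 4251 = -0.03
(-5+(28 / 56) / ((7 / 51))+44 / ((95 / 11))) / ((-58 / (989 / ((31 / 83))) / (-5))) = 408054477 / 478268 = 853.19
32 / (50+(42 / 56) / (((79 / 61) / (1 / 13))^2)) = 135005312 / 210956963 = 0.64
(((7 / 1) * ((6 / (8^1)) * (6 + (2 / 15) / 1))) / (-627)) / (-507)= 161 / 1589445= 0.00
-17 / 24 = -0.71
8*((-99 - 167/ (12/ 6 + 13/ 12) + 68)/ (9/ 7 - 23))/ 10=22057/ 7030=3.14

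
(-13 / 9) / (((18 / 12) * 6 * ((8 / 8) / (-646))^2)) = -66976.64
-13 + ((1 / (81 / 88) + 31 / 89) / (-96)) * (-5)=-8945117 / 692064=-12.93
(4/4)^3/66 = 1/66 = 0.02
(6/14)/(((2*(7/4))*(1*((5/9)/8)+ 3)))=432/10829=0.04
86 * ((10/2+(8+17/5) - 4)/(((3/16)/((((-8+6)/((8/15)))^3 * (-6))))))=1799550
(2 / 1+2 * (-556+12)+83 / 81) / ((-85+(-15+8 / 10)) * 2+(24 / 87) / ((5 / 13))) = 12743035 / 2321784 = 5.49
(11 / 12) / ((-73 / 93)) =-341 / 292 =-1.17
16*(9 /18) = 8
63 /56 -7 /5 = -0.28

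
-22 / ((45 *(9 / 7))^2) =-1078 / 164025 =-0.01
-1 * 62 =-62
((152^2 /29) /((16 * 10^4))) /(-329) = -361 /23852500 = -0.00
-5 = -5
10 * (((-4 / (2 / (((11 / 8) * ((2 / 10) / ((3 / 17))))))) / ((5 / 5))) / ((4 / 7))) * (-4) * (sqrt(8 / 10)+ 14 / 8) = 1309 * sqrt(5) / 15+ 9163 / 24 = 576.93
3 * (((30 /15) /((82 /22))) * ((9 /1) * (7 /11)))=9.22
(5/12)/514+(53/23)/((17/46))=653893/104856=6.24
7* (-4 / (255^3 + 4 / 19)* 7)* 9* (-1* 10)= 0.00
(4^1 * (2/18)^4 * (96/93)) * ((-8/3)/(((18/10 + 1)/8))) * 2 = -40960/4271211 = -0.01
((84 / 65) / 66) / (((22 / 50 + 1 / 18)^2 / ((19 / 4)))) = 2693250 / 7111247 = 0.38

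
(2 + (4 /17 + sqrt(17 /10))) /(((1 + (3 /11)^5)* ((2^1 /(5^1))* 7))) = 161051* sqrt(170) /4516232 + 15299845 /19193986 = 1.26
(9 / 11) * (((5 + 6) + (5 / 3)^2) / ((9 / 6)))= 7.52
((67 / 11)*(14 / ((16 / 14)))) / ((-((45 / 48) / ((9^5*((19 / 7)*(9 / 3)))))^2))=-19627020638716.97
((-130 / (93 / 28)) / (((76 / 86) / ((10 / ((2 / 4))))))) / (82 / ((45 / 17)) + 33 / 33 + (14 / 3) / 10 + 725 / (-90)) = -9391200 / 258571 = -36.32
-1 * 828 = -828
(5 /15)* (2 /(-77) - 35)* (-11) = 899 /7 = 128.43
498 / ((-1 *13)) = -498 / 13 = -38.31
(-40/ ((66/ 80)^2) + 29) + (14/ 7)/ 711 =-2560859/ 86031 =-29.77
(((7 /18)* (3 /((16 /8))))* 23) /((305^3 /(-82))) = -6601 /170235750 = -0.00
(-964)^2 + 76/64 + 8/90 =669094039/720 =929297.28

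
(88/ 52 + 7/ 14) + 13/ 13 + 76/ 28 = 5.91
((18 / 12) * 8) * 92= 1104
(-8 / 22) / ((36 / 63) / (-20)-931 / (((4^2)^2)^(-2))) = 140 / 23490396171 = 0.00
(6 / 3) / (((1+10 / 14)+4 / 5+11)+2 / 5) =70 / 487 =0.14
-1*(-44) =44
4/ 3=1.33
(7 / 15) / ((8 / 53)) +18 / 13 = 6983 / 1560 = 4.48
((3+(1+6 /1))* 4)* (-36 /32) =-45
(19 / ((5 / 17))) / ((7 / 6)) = 1938 / 35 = 55.37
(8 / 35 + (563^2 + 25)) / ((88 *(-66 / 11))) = -168103 / 280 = -600.37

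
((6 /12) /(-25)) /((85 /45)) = -0.01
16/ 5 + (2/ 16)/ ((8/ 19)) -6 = -801/ 320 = -2.50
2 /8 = 1 /4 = 0.25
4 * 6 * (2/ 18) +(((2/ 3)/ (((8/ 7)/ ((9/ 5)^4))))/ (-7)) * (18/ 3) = -9683/ 3750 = -2.58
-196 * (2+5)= -1372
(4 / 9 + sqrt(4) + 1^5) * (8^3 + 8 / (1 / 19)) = 20584 / 9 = 2287.11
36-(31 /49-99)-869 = -35997 /49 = -734.63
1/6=0.17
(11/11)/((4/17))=17/4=4.25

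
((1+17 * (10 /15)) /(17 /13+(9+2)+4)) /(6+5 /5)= 481 /4452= 0.11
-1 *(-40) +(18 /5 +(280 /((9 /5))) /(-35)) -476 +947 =22957 /45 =510.16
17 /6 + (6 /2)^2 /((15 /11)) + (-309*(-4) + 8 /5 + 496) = 52291 /30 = 1743.03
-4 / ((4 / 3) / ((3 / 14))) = -9 / 14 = -0.64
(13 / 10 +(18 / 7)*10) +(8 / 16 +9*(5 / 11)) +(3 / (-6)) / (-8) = 195073 / 6160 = 31.67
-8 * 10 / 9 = -80 / 9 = -8.89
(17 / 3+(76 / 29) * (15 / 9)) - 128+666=15893 / 29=548.03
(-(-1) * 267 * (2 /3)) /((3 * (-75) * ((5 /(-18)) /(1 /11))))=356 /1375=0.26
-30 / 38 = -15 / 19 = -0.79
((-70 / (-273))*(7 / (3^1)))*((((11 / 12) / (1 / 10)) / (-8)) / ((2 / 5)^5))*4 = -6015625 / 22464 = -267.79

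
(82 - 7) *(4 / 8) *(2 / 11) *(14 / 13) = 1050 / 143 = 7.34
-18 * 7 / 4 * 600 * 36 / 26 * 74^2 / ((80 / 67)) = -1560208230 / 13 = -120016017.69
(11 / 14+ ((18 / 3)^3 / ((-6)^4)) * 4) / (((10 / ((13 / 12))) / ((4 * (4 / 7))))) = 793 / 2205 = 0.36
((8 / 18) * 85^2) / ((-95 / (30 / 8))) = -7225 / 57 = -126.75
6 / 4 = 3 / 2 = 1.50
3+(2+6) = 11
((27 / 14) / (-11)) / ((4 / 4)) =-27 / 154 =-0.18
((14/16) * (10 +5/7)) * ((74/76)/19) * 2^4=2775/361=7.69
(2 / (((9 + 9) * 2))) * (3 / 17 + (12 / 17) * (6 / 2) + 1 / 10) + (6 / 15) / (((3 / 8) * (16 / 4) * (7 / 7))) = 0.40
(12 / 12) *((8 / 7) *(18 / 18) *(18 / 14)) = 72 / 49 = 1.47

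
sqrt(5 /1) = sqrt(5) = 2.24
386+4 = 390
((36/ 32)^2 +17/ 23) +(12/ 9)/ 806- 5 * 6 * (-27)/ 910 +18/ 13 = 53332393/ 12457536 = 4.28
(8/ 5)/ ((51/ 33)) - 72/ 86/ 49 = 182356/ 179095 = 1.02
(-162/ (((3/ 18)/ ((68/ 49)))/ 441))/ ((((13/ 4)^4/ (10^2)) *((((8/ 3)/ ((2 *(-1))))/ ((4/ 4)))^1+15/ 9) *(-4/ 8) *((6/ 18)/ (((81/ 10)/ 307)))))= 2220317982720/ 8768227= 253223.14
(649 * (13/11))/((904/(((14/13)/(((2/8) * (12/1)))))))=413/1356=0.30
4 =4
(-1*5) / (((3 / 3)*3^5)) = -5 / 243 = -0.02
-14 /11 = -1.27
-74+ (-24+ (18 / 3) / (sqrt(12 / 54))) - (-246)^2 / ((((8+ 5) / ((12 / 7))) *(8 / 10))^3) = -356.30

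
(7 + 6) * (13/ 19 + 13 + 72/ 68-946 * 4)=-15827110/ 323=-49000.34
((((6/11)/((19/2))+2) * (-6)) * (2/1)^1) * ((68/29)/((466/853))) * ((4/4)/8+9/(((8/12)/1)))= -2038985610/1412213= -1443.82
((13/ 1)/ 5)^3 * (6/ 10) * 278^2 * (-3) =-1528136532/ 625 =-2445018.45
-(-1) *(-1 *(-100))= 100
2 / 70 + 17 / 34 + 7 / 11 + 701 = 540667 / 770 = 702.16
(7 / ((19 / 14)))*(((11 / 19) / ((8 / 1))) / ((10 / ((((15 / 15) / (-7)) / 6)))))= -77 / 86640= -0.00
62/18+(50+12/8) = 989/18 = 54.94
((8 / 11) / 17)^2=64 / 34969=0.00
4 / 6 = 2 / 3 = 0.67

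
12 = 12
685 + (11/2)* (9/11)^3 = 166499/242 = 688.01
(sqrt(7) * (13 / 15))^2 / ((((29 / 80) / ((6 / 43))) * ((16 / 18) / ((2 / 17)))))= 28392 / 105995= 0.27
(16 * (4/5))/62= 32/155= 0.21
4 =4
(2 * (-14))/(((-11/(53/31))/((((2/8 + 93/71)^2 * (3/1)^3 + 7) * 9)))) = 19577608785/6875924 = 2847.27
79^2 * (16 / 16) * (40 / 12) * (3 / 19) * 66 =216792.63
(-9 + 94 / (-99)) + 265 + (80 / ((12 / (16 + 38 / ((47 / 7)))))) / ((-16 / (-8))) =1522690 / 4653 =327.25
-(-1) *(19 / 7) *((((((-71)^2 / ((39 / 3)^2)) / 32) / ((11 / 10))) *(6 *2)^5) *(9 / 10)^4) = 610810650468 / 1626625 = 375507.97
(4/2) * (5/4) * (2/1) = 5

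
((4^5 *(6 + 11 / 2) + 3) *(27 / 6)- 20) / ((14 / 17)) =1801507 / 28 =64339.54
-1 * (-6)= 6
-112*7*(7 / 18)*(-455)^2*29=-16474221400 / 9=-1830469044.44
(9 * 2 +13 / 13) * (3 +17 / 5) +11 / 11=613 / 5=122.60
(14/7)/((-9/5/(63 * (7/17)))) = -490/17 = -28.82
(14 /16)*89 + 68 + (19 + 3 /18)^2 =36953 /72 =513.24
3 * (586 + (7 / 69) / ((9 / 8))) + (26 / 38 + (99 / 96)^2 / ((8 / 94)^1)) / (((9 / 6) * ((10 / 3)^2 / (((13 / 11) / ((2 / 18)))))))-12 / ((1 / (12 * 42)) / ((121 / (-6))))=43852869951317 / 354410496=123734.68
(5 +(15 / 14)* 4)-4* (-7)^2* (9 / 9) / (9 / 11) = -14507 / 63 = -230.27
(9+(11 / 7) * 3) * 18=1728 / 7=246.86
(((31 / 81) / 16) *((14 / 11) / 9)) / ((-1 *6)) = -0.00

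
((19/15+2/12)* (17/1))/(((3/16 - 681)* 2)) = -2924/163395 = -0.02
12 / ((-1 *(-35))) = 12 / 35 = 0.34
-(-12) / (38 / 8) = 48 / 19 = 2.53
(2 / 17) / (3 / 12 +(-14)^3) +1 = 186567 / 186575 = 1.00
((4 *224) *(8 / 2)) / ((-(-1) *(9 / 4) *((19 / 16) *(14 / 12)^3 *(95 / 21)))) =2359296 / 12635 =186.73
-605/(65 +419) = -5/4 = -1.25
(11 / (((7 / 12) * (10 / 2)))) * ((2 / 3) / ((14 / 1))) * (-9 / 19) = -396 / 4655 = -0.09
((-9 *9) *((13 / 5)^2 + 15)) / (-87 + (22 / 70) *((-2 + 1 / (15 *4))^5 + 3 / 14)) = 335788830720000 / 18399205918123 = 18.25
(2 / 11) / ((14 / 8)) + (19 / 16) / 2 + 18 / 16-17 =-37397 / 2464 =-15.18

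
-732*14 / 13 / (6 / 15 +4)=-25620 / 143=-179.16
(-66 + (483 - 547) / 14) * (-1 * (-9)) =-4446 / 7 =-635.14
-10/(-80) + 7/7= 9/8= 1.12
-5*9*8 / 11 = -360 / 11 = -32.73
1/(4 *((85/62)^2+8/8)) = 961/11069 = 0.09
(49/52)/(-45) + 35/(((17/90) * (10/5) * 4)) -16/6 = 407231/19890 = 20.47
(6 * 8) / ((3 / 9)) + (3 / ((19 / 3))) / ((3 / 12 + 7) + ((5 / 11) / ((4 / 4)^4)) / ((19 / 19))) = 309300 / 2147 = 144.06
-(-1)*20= 20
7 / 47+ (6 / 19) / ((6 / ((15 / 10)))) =407 / 1786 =0.23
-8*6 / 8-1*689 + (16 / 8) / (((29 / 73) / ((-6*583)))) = -530863 / 29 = -18305.62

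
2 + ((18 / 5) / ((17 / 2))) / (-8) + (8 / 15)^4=3490639 / 1721250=2.03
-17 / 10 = -1.70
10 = 10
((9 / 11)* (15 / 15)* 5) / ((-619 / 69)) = -3105 / 6809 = -0.46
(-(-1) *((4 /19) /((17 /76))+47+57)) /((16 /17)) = 223 /2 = 111.50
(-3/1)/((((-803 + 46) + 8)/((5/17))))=15/12733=0.00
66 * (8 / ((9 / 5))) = 880 / 3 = 293.33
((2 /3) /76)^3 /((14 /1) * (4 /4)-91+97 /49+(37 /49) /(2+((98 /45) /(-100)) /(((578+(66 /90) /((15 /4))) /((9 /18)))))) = -36425977 /4028227566252192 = -0.00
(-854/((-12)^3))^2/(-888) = -182329/662888448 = -0.00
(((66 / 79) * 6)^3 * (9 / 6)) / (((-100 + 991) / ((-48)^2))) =488.54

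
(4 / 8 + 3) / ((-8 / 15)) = -105 / 16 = -6.56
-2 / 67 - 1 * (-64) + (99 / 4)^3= 65284337 / 4288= 15224.89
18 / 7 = 2.57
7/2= 3.50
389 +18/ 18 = 390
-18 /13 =-1.38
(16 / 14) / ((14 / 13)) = 52 / 49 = 1.06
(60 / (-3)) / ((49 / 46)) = -18.78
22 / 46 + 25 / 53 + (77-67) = 13348 / 1219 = 10.95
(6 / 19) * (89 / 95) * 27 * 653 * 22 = 207128988 / 1805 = 114752.90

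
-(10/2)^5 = -3125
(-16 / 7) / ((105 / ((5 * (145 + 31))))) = -2816 / 147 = -19.16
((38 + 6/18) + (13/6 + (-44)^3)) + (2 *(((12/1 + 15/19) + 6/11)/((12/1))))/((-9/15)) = -53387297/627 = -85147.20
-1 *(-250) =250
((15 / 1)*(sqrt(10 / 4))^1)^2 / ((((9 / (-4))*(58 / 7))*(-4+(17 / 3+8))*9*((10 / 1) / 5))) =-875 / 5046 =-0.17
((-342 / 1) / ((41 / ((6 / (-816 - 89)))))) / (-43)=-2052 / 1595515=-0.00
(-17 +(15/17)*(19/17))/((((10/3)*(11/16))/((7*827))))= -642995808/15895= -40452.71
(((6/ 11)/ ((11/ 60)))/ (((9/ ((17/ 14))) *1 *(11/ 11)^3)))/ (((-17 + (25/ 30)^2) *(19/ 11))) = -12240/ 858781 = -0.01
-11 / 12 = -0.92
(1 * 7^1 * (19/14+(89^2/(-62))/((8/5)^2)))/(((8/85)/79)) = -9055036485/31744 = -285251.91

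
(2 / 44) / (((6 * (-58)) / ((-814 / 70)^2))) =-15059 / 852600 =-0.02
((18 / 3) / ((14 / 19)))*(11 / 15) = 209 / 35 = 5.97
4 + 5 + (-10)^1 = -1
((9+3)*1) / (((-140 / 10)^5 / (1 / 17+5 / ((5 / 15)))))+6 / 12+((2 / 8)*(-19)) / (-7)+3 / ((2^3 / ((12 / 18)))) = 408074 / 285719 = 1.43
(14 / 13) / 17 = 0.06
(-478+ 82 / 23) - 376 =-19560 / 23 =-850.43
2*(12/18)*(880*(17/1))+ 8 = 59864/3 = 19954.67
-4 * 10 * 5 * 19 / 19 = -200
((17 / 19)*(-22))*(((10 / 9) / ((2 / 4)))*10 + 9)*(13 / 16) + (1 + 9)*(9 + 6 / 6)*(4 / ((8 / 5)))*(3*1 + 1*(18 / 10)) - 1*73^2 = -6331583 / 1368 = -4628.35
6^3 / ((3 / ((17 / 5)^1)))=1224 / 5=244.80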